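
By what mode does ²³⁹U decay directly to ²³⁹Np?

beta-minus decay

ΔA = 239 − 239 = 0; ΔZ = 93 − 92 = +1.
A is unchanged and Z rises by 1 — a neutron has become a proton (β⁻ decay).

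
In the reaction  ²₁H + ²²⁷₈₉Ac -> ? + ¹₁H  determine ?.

Conserve mass number: 2 + 227 = A + 1, so A = 228.
Conserve atomic number: 1 + 89 = Z + 1, so Z = 89.
Z = 89 is actinium, so the species is ²²⁸₈₉Ac.

Ac-228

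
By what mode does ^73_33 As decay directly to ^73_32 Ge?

beta-plus decay or electron capture

ΔA = 73 − 73 = 0; ΔZ = 32 − 33 = -1.
A is unchanged and Z drops by 1 — a proton has become a neutron (β⁺ emission or electron capture).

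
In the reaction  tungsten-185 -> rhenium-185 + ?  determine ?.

beta-minus particle

Conserve mass number: 185 = 185 + A, so A = 0.
Conserve atomic number: 74 = 75 + Z, so Z = -1.
A = 0 and Z = -1 is e⁻ — a beta-minus particle.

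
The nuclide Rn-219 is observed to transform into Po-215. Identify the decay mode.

ΔA = 215 − 219 = -4; ΔZ = 84 − 86 = -2.
A drops by 4 and Z drops by 2 — the signature of alpha emission.

alpha decay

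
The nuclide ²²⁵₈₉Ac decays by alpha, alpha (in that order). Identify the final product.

At-217

Start: (A, Z) = (225, 89).
After α: (221, 87).
After α: (217, 85).
Z = 85 is astatine.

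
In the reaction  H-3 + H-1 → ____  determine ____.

He-4

Conserve mass number: 3 + 1 = A, so A = 4.
Conserve atomic number: 1 + 1 = Z, so Z = 2.
A = 4 and Z = 2 is He-4 — an alpha particle.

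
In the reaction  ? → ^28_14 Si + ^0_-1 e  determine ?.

Al-28

Conserve mass number: A = 28 + 0, so A = 28.
Conserve atomic number: Z = 14 − 1, so Z = 13.
Z = 13 is aluminium, so the species is ^28_13 Al.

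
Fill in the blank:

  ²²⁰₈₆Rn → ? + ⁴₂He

Po-216

Conserve mass number: 220 = A + 4, so A = 216.
Conserve atomic number: 86 = Z + 2, so Z = 84.
Z = 84 is polonium, so the species is ²¹⁶₈₄Po.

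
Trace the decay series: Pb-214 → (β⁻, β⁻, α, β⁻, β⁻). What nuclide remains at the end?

Po-210

Start: (A, Z) = (214, 82).
After β⁻: (214, 83).
After β⁻: (214, 84).
After α: (210, 82).
After β⁻: (210, 83).
After β⁻: (210, 84).
Z = 84 is polonium.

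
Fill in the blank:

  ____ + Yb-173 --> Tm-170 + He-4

Conserve mass number: A + 173 = 170 + 4, so A = 1.
Conserve atomic number: Z + 70 = 69 + 2, so Z = 1.
A = 1 and Z = 1 is H-1 — a proton.

proton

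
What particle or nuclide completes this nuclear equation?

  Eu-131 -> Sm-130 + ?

proton

Conserve mass number: 131 = 130 + A, so A = 1.
Conserve atomic number: 63 = 62 + Z, so Z = 1.
A = 1 and Z = 1 is H-1 — a proton.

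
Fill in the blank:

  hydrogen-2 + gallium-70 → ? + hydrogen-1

Ga-71

Conserve mass number: 2 + 70 = A + 1, so A = 71.
Conserve atomic number: 1 + 31 = Z + 1, so Z = 31.
Z = 31 is gallium, so the species is gallium-71.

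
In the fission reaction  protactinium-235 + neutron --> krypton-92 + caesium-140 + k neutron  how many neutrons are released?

Conserve mass number: 236 = 92 + 140 + k, so k = 236 − 232 = 4.
Check atomic number: 91 = 36 + 55 + 0 = 91. ✓

4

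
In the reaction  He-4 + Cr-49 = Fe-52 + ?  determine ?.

Conserve mass number: 4 + 49 = 52 + A, so A = 1.
Conserve atomic number: 2 + 24 = 26 + Z, so Z = 0.
A = 1 and Z = 0 is n — a neutron.

neutron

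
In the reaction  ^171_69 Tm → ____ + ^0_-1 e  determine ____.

Conserve mass number: 171 = A + 0, so A = 171.
Conserve atomic number: 69 = Z − 1, so Z = 70.
Z = 70 is ytterbium, so the species is ^171_70 Yb.

Yb-171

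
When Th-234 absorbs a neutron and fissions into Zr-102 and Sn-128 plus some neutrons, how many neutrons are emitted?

5

Conserve mass number: 235 = 102 + 128 + k, so k = 235 − 230 = 5.
Check atomic number: 90 = 40 + 50 + 0 = 90. ✓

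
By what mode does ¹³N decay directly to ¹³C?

ΔA = 13 − 13 = 0; ΔZ = 6 − 7 = -1.
A is unchanged and Z drops by 1 — a proton has become a neutron (β⁺ emission or electron capture).

beta-plus decay or electron capture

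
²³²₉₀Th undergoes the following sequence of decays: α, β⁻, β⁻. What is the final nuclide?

Th-228

Start: (A, Z) = (232, 90).
After α: (228, 88).
After β⁻: (228, 89).
After β⁻: (228, 90).
Z = 90 is thorium.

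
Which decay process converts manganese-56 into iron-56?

ΔA = 56 − 56 = 0; ΔZ = 26 − 25 = +1.
A is unchanged and Z rises by 1 — a neutron has become a proton (β⁻ decay).

beta-minus decay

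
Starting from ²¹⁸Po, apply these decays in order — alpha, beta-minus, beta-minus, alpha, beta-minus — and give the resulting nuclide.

Start: (A, Z) = (218, 84).
After α: (214, 82).
After β⁻: (214, 83).
After β⁻: (214, 84).
After α: (210, 82).
After β⁻: (210, 83).
Z = 83 is bismuth.

Bi-210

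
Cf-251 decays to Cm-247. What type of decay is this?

ΔA = 247 − 251 = -4; ΔZ = 96 − 98 = -2.
A drops by 4 and Z drops by 2 — the signature of alpha emission.

alpha decay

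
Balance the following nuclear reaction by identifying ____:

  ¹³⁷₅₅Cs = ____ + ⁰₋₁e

Ba-137

Conserve mass number: 137 = A + 0, so A = 137.
Conserve atomic number: 55 = Z − 1, so Z = 56.
Z = 56 is barium, so the species is ¹³⁷₅₆Ba.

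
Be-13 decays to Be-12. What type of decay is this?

neutron emission

ΔA = 12 − 13 = -1; ΔZ = 4 − 4 = +0.
A drops by 1 with Z unchanged — a neutron was emitted.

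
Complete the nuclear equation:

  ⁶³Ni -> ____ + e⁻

Conserve mass number: 63 = A + 0, so A = 63.
Conserve atomic number: 28 = Z − 1, so Z = 29.
Z = 29 is copper, so the species is ⁶³Cu.

Cu-63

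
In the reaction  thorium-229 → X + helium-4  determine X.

Conserve mass number: 229 = A + 4, so A = 225.
Conserve atomic number: 90 = Z + 2, so Z = 88.
Z = 88 is radium, so the species is radium-225.

Ra-225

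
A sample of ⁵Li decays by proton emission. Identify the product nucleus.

Proton emission: mass number changes by -1, atomic number by -1.
A: 5 − 1 = 4; Z: 3 − 1 = 2.
Z = 2 is helium, so the daughter is ⁴He.

He-4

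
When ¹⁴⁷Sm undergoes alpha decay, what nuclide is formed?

Nd-143

Alpha decay: mass number changes by -4, atomic number by -2.
A: 147 − 4 = 143; Z: 62 − 2 = 60.
Z = 60 is neodymium, so the daughter is ¹⁴³Nd.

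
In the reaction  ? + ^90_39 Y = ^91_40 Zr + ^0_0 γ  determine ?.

Conserve mass number: A + 90 = 91 + 0, so A = 1.
Conserve atomic number: Z + 39 = 40 + 0, so Z = 1.
A = 1 and Z = 1 is ^1_1 H — a proton.

proton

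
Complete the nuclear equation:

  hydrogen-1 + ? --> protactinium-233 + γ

Th-232

Conserve mass number: 1 + A = 233 + 0, so A = 232.
Conserve atomic number: 1 + Z = 91 + 0, so Z = 90.
Z = 90 is thorium, so the species is thorium-232.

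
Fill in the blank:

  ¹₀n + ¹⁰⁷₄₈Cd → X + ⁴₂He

Conserve mass number: 1 + 107 = A + 4, so A = 104.
Conserve atomic number: 0 + 48 = Z + 2, so Z = 46.
Z = 46 is palladium, so the species is ¹⁰⁴₄₆Pd.

Pd-104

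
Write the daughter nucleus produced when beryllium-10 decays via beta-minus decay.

Beta-minus decay: mass number changes by +0, atomic number by +1.
A: 10 = 10; Z: 4 + 1 = 5.
Z = 5 is boron, so the daughter is boron-10.

B-10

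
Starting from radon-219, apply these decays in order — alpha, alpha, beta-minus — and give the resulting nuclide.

Start: (A, Z) = (219, 86).
After α: (215, 84).
After α: (211, 82).
After β⁻: (211, 83).
Z = 83 is bismuth.

Bi-211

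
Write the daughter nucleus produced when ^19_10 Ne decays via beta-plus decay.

Beta-plus decay: mass number changes by +0, atomic number by -1.
A: 19 = 19; Z: 10 − 1 = 9.
Z = 9 is fluorine, so the daughter is ^19_9 F.

F-19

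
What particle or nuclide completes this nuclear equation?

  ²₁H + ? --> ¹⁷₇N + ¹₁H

Conserve mass number: 2 + A = 17 + 1, so A = 16.
Conserve atomic number: 1 + Z = 7 + 1, so Z = 7.
Z = 7 is nitrogen, so the species is ¹⁶₇N.

N-16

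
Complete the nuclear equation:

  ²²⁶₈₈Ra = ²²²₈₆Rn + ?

alpha particle

Conserve mass number: 226 = 222 + A, so A = 4.
Conserve atomic number: 88 = 86 + Z, so Z = 2.
A = 4 and Z = 2 is ⁴₂He — an alpha particle.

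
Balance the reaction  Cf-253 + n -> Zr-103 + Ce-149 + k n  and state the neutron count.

2

Conserve mass number: 254 = 103 + 149 + k, so k = 254 − 252 = 2.
Check atomic number: 98 = 40 + 58 + 0 = 98. ✓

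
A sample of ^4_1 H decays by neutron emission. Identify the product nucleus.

Neutron emission: mass number changes by -1, atomic number by +0.
A: 4 − 1 = 3; Z: 1 = 1.
Z = 1 is hydrogen, so the daughter is ^3_1 H.

H-3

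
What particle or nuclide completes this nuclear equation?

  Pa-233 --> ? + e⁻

Conserve mass number: 233 = A + 0, so A = 233.
Conserve atomic number: 91 = Z − 1, so Z = 92.
Z = 92 is uranium, so the species is U-233.

U-233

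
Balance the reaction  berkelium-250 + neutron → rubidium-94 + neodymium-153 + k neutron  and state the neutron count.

Conserve mass number: 251 = 94 + 153 + k, so k = 251 − 247 = 4.
Check atomic number: 97 = 37 + 60 + 0 = 97. ✓

4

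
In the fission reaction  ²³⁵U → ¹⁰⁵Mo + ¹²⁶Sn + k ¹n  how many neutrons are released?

Conserve mass number: 235 = 105 + 126 + k, so k = 235 − 231 = 4.
Check atomic number: 92 = 42 + 50 + 0 = 92. ✓

4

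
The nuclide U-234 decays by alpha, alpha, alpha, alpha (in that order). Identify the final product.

Start: (A, Z) = (234, 92).
After α: (230, 90).
After α: (226, 88).
After α: (222, 86).
After α: (218, 84).
Z = 84 is polonium.

Po-218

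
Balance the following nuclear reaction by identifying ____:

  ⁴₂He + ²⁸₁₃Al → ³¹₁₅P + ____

Conserve mass number: 4 + 28 = 31 + A, so A = 1.
Conserve atomic number: 2 + 13 = 15 + Z, so Z = 0.
A = 1 and Z = 0 is ¹₀n — a neutron.

neutron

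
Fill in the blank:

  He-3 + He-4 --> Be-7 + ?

Conserve mass number: 3 + 4 = 7 + A, so A = 0.
Conserve atomic number: 2 + 2 = 4 + Z, so Z = 0.
A = 0 and Z = 0 is γ — a gamma ray.

gamma ray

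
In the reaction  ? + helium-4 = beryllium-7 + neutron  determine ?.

Conserve mass number: A + 4 = 7 + 1, so A = 4.
Conserve atomic number: Z + 2 = 4 + 0, so Z = 2.
A = 4 and Z = 2 is helium-4 — an alpha particle.

alpha particle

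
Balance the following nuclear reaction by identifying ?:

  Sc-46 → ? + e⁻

Ti-46

Conserve mass number: 46 = A + 0, so A = 46.
Conserve atomic number: 21 = Z − 1, so Z = 22.
Z = 22 is titanium, so the species is Ti-46.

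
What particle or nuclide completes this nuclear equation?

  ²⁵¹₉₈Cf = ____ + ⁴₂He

Conserve mass number: 251 = A + 4, so A = 247.
Conserve atomic number: 98 = Z + 2, so Z = 96.
Z = 96 is curium, so the species is ²⁴⁷₉₆Cm.

Cm-247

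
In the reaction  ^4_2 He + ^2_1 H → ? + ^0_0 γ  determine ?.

Li-6

Conserve mass number: 4 + 2 = A + 0, so A = 6.
Conserve atomic number: 2 + 1 = Z + 0, so Z = 3.
Z = 3 is lithium, so the species is ^6_3 Li.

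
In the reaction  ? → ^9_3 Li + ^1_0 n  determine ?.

Conserve mass number: A = 9 + 1, so A = 10.
Conserve atomic number: Z = 3 + 0, so Z = 3.
Z = 3 is lithium, so the species is ^10_3 Li.

Li-10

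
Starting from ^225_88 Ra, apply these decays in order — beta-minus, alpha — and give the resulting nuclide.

Start: (A, Z) = (225, 88).
After β⁻: (225, 89).
After α: (221, 87).
Z = 87 is francium.

Fr-221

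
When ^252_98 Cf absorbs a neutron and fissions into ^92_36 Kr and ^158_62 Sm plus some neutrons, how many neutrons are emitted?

3

Conserve mass number: 253 = 92 + 158 + k, so k = 253 − 250 = 3.
Check atomic number: 98 = 36 + 62 + 0 = 98. ✓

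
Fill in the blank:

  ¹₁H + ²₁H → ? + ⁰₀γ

Conserve mass number: 1 + 2 = A + 0, so A = 3.
Conserve atomic number: 1 + 1 = Z + 0, so Z = 2.
Z = 2 is helium, so the species is ³₂He.

He-3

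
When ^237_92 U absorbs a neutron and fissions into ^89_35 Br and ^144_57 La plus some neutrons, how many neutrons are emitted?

5

Conserve mass number: 238 = 89 + 144 + k, so k = 238 − 233 = 5.
Check atomic number: 92 = 35 + 57 + 0 = 92. ✓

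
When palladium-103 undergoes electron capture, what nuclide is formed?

Rh-103

Electron capture: mass number changes by +0, atomic number by -1.
A: 103 = 103; Z: 46 − 1 = 45.
Z = 45 is rhodium, so the daughter is rhodium-103.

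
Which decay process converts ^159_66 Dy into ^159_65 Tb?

ΔA = 159 − 159 = 0; ΔZ = 65 − 66 = -1.
A is unchanged and Z drops by 1 — a proton has become a neutron (β⁺ emission or electron capture).

beta-plus decay or electron capture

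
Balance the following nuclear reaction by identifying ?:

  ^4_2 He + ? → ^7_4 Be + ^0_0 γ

Conserve mass number: 4 + A = 7 + 0, so A = 3.
Conserve atomic number: 2 + Z = 4 + 0, so Z = 2.
Z = 2 is helium, so the species is ^3_2 He.

He-3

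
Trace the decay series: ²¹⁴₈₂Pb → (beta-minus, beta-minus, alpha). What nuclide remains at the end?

Pb-210

Start: (A, Z) = (214, 82).
After β⁻: (214, 83).
After β⁻: (214, 84).
After α: (210, 82).
Z = 82 is lead.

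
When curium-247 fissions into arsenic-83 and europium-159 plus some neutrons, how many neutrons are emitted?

Conserve mass number: 247 = 83 + 159 + k, so k = 247 − 242 = 5.
Check atomic number: 96 = 33 + 63 + 0 = 96. ✓

5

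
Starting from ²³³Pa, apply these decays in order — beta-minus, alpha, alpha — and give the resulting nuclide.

Start: (A, Z) = (233, 91).
After β⁻: (233, 92).
After α: (229, 90).
After α: (225, 88).
Z = 88 is radium.

Ra-225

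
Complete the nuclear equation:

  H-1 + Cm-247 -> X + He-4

Am-244

Conserve mass number: 1 + 247 = A + 4, so A = 244.
Conserve atomic number: 1 + 96 = Z + 2, so Z = 95.
Z = 95 is americium, so the species is Am-244.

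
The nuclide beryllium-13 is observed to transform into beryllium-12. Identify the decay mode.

neutron emission

ΔA = 12 − 13 = -1; ΔZ = 4 − 4 = +0.
A drops by 1 with Z unchanged — a neutron was emitted.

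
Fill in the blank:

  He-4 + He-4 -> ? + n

Be-7

Conserve mass number: 4 + 4 = A + 1, so A = 7.
Conserve atomic number: 2 + 2 = Z + 0, so Z = 4.
Z = 4 is beryllium, so the species is Be-7.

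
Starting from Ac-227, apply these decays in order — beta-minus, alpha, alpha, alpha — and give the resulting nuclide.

Po-215

Start: (A, Z) = (227, 89).
After β⁻: (227, 90).
After α: (223, 88).
After α: (219, 86).
After α: (215, 84).
Z = 84 is polonium.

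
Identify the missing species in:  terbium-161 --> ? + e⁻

Dy-161

Conserve mass number: 161 = A + 0, so A = 161.
Conserve atomic number: 65 = Z − 1, so Z = 66.
Z = 66 is dysprosium, so the species is dysprosium-161.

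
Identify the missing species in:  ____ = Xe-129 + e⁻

I-129

Conserve mass number: A = 129 + 0, so A = 129.
Conserve atomic number: Z = 54 − 1, so Z = 53.
Z = 53 is iodine, so the species is I-129.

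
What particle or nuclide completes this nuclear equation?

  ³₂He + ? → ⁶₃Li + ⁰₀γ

Conserve mass number: 3 + A = 6 + 0, so A = 3.
Conserve atomic number: 2 + Z = 3 + 0, so Z = 1.
A = 3 and Z = 1 is ³₁H — a triton.

triton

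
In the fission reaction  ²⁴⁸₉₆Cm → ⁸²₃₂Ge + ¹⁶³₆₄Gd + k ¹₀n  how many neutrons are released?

3

Conserve mass number: 248 = 82 + 163 + k, so k = 248 − 245 = 3.
Check atomic number: 96 = 32 + 64 + 0 = 96. ✓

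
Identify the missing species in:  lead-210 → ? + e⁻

Bi-210

Conserve mass number: 210 = A + 0, so A = 210.
Conserve atomic number: 82 = Z − 1, so Z = 83.
Z = 83 is bismuth, so the species is bismuth-210.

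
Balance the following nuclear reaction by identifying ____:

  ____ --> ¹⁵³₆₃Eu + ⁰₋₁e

Sm-153

Conserve mass number: A = 153 + 0, so A = 153.
Conserve atomic number: Z = 63 − 1, so Z = 62.
Z = 62 is samarium, so the species is ¹⁵³₆₂Sm.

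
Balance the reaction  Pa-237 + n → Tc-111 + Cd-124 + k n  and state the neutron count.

Conserve mass number: 238 = 111 + 124 + k, so k = 238 − 235 = 3.
Check atomic number: 91 = 43 + 48 + 0 = 91. ✓

3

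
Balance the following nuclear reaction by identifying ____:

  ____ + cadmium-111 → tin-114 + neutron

Conserve mass number: A + 111 = 114 + 1, so A = 4.
Conserve atomic number: Z + 48 = 50 + 0, so Z = 2.
A = 4 and Z = 2 is helium-4 — an alpha particle.

alpha particle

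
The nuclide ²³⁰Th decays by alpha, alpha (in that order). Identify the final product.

Rn-222

Start: (A, Z) = (230, 90).
After α: (226, 88).
After α: (222, 86).
Z = 86 is radon.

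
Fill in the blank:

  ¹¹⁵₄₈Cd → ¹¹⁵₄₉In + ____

Conserve mass number: 115 = 115 + A, so A = 0.
Conserve atomic number: 48 = 49 + Z, so Z = -1.
A = 0 and Z = -1 is ⁰₋₁e — a beta-minus particle.

beta-minus particle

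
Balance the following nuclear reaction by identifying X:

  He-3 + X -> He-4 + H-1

Conserve mass number: 3 + A = 4 + 1, so A = 2.
Conserve atomic number: 2 + Z = 2 + 1, so Z = 1.
A = 2 and Z = 1 is H-2 — a deuteron.

deuteron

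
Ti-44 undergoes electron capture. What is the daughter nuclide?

Electron capture: mass number changes by +0, atomic number by -1.
A: 44 = 44; Z: 22 − 1 = 21.
Z = 21 is scandium, so the daughter is Sc-44.

Sc-44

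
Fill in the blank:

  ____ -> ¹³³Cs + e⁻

Xe-133

Conserve mass number: A = 133 + 0, so A = 133.
Conserve atomic number: Z = 55 − 1, so Z = 54.
Z = 54 is xenon, so the species is ¹³³Xe.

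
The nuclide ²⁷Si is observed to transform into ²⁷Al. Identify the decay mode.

beta-plus decay or electron capture

ΔA = 27 − 27 = 0; ΔZ = 13 − 14 = -1.
A is unchanged and Z drops by 1 — a proton has become a neutron (β⁺ emission or electron capture).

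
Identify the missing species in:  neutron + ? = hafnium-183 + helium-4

W-186

Conserve mass number: 1 + A = 183 + 4, so A = 186.
Conserve atomic number: 0 + Z = 72 + 2, so Z = 74.
Z = 74 is tungsten, so the species is tungsten-186.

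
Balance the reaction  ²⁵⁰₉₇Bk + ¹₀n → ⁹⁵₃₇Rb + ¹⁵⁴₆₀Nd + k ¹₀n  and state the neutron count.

Conserve mass number: 251 = 95 + 154 + k, so k = 251 − 249 = 2.
Check atomic number: 97 = 37 + 60 + 0 = 97. ✓

2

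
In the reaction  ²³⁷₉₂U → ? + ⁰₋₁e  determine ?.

Conserve mass number: 237 = A + 0, so A = 237.
Conserve atomic number: 92 = Z − 1, so Z = 93.
Z = 93 is neptunium, so the species is ²³⁷₉₃Np.

Np-237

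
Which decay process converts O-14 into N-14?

beta-plus decay or electron capture

ΔA = 14 − 14 = 0; ΔZ = 7 − 8 = -1.
A is unchanged and Z drops by 1 — a proton has become a neutron (β⁺ emission or electron capture).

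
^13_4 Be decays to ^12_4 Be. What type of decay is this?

neutron emission

ΔA = 12 − 13 = -1; ΔZ = 4 − 4 = +0.
A drops by 1 with Z unchanged — a neutron was emitted.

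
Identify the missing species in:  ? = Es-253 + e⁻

Cf-253

Conserve mass number: A = 253 + 0, so A = 253.
Conserve atomic number: Z = 99 − 1, so Z = 98.
Z = 98 is californium, so the species is Cf-253.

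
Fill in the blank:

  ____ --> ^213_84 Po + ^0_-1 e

Bi-213

Conserve mass number: A = 213 + 0, so A = 213.
Conserve atomic number: Z = 84 − 1, so Z = 83.
Z = 83 is bismuth, so the species is ^213_83 Bi.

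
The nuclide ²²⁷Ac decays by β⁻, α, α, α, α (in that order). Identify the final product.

Start: (A, Z) = (227, 89).
After β⁻: (227, 90).
After α: (223, 88).
After α: (219, 86).
After α: (215, 84).
After α: (211, 82).
Z = 82 is lead.

Pb-211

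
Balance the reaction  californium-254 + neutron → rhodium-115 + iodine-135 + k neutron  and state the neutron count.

5

Conserve mass number: 255 = 115 + 135 + k, so k = 255 − 250 = 5.
Check atomic number: 98 = 45 + 53 + 0 = 98. ✓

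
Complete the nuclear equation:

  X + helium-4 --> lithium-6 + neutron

triton

Conserve mass number: A + 4 = 6 + 1, so A = 3.
Conserve atomic number: Z + 2 = 3 + 0, so Z = 1.
A = 3 and Z = 1 is hydrogen-3 — a triton.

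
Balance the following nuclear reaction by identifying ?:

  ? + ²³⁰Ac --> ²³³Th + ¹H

alpha particle

Conserve mass number: A + 230 = 233 + 1, so A = 4.
Conserve atomic number: Z + 89 = 90 + 1, so Z = 2.
A = 4 and Z = 2 is ⁴He — an alpha particle.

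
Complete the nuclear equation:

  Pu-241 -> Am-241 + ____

beta-minus particle

Conserve mass number: 241 = 241 + A, so A = 0.
Conserve atomic number: 94 = 95 + Z, so Z = -1.
A = 0 and Z = -1 is e⁻ — a beta-minus particle.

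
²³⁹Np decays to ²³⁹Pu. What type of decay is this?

ΔA = 239 − 239 = 0; ΔZ = 94 − 93 = +1.
A is unchanged and Z rises by 1 — a neutron has become a proton (β⁻ decay).

beta-minus decay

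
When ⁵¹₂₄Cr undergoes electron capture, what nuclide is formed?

Electron capture: mass number changes by +0, atomic number by -1.
A: 51 = 51; Z: 24 − 1 = 23.
Z = 23 is vanadium, so the daughter is ⁵¹₂₃V.

V-51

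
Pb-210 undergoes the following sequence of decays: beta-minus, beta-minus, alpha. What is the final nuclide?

Start: (A, Z) = (210, 82).
After β⁻: (210, 83).
After β⁻: (210, 84).
After α: (206, 82).
Z = 82 is lead.

Pb-206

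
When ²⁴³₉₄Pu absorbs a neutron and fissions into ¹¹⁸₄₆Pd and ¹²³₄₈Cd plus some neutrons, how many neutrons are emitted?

3

Conserve mass number: 244 = 118 + 123 + k, so k = 244 − 241 = 3.
Check atomic number: 94 = 46 + 48 + 0 = 94. ✓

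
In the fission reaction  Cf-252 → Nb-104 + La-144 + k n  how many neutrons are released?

Conserve mass number: 252 = 104 + 144 + k, so k = 252 − 248 = 4.
Check atomic number: 98 = 41 + 57 + 0 = 98. ✓

4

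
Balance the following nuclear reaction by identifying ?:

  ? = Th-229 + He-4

Conserve mass number: A = 229 + 4, so A = 233.
Conserve atomic number: Z = 90 + 2, so Z = 92.
Z = 92 is uranium, so the species is U-233.

U-233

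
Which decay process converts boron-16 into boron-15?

ΔA = 15 − 16 = -1; ΔZ = 5 − 5 = +0.
A drops by 1 with Z unchanged — a neutron was emitted.

neutron emission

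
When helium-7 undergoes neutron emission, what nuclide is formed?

Neutron emission: mass number changes by -1, atomic number by +0.
A: 7 − 1 = 6; Z: 2 = 2.
Z = 2 is helium, so the daughter is helium-6.

He-6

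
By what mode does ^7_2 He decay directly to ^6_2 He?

ΔA = 6 − 7 = -1; ΔZ = 2 − 2 = +0.
A drops by 1 with Z unchanged — a neutron was emitted.

neutron emission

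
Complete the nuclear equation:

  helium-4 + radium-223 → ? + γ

Conserve mass number: 4 + 223 = A + 0, so A = 227.
Conserve atomic number: 2 + 88 = Z + 0, so Z = 90.
Z = 90 is thorium, so the species is thorium-227.

Th-227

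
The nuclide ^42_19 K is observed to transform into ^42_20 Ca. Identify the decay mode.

ΔA = 42 − 42 = 0; ΔZ = 20 − 19 = +1.
A is unchanged and Z rises by 1 — a neutron has become a proton (β⁻ decay).

beta-minus decay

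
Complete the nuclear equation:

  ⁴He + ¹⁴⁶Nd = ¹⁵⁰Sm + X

gamma ray

Conserve mass number: 4 + 146 = 150 + A, so A = 0.
Conserve atomic number: 2 + 60 = 62 + Z, so Z = 0.
A = 0 and Z = 0 is γ — a gamma ray.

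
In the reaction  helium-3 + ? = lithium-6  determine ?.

Conserve mass number: 3 + A = 6, so A = 3.
Conserve atomic number: 2 + Z = 3, so Z = 1.
A = 3 and Z = 1 is hydrogen-3 — a triton.

triton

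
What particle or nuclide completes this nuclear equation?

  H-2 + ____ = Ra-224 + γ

Fr-222

Conserve mass number: 2 + A = 224 + 0, so A = 222.
Conserve atomic number: 1 + Z = 88 + 0, so Z = 87.
Z = 87 is francium, so the species is Fr-222.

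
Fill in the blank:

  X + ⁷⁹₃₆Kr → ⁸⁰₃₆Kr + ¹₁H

deuteron

Conserve mass number: A + 79 = 80 + 1, so A = 2.
Conserve atomic number: Z + 36 = 36 + 1, so Z = 1.
A = 2 and Z = 1 is ²₁H — a deuteron.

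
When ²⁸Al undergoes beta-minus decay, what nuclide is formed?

Si-28

Beta-minus decay: mass number changes by +0, atomic number by +1.
A: 28 = 28; Z: 13 + 1 = 14.
Z = 14 is silicon, so the daughter is ²⁸Si.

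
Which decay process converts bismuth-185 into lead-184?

proton emission

ΔA = 184 − 185 = -1; ΔZ = 82 − 83 = -1.
A drops by 1 and Z drops by 1 — a proton was emitted.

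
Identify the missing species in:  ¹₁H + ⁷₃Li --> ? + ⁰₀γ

Be-8

Conserve mass number: 1 + 7 = A + 0, so A = 8.
Conserve atomic number: 1 + 3 = Z + 0, so Z = 4.
Z = 4 is beryllium, so the species is ⁸₄Be.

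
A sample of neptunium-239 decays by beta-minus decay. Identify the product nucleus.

Pu-239

Beta-minus decay: mass number changes by +0, atomic number by +1.
A: 239 = 239; Z: 93 + 1 = 94.
Z = 94 is plutonium, so the daughter is plutonium-239.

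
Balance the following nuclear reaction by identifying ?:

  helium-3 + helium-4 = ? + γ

Conserve mass number: 3 + 4 = A + 0, so A = 7.
Conserve atomic number: 2 + 2 = Z + 0, so Z = 4.
Z = 4 is beryllium, so the species is beryllium-7.

Be-7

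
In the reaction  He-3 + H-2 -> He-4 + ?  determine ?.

Conserve mass number: 3 + 2 = 4 + A, so A = 1.
Conserve atomic number: 2 + 1 = 2 + Z, so Z = 1.
A = 1 and Z = 1 is H-1 — a proton.

proton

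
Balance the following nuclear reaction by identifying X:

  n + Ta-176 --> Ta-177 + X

gamma ray

Conserve mass number: 1 + 176 = 177 + A, so A = 0.
Conserve atomic number: 0 + 73 = 73 + Z, so Z = 0.
A = 0 and Z = 0 is γ — a gamma ray.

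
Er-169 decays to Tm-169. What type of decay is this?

ΔA = 169 − 169 = 0; ΔZ = 69 − 68 = +1.
A is unchanged and Z rises by 1 — a neutron has become a proton (β⁻ decay).

beta-minus decay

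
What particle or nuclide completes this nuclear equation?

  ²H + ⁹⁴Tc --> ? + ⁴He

Mo-92

Conserve mass number: 2 + 94 = A + 4, so A = 92.
Conserve atomic number: 1 + 43 = Z + 2, so Z = 42.
Z = 42 is molybdenum, so the species is ⁹²Mo.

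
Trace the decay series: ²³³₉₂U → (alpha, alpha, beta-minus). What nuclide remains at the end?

Start: (A, Z) = (233, 92).
After α: (229, 90).
After α: (225, 88).
After β⁻: (225, 89).
Z = 89 is actinium.

Ac-225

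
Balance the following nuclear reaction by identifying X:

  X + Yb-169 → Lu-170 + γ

proton

Conserve mass number: A + 169 = 170 + 0, so A = 1.
Conserve atomic number: Z + 70 = 71 + 0, so Z = 1.
A = 1 and Z = 1 is H-1 — a proton.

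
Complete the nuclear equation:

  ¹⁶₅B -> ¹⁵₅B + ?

neutron

Conserve mass number: 16 = 15 + A, so A = 1.
Conserve atomic number: 5 = 5 + Z, so Z = 0.
A = 1 and Z = 0 is ¹₀n — a neutron.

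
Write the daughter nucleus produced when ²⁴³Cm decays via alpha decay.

Alpha decay: mass number changes by -4, atomic number by -2.
A: 243 − 4 = 239; Z: 96 − 2 = 94.
Z = 94 is plutonium, so the daughter is ²³⁹Pu.

Pu-239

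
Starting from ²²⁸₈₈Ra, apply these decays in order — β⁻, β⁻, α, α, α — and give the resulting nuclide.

Po-216

Start: (A, Z) = (228, 88).
After β⁻: (228, 89).
After β⁻: (228, 90).
After α: (224, 88).
After α: (220, 86).
After α: (216, 84).
Z = 84 is polonium.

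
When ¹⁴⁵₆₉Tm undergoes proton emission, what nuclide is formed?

Proton emission: mass number changes by -1, atomic number by -1.
A: 145 − 1 = 144; Z: 69 − 1 = 68.
Z = 68 is erbium, so the daughter is ¹⁴⁴₆₈Er.

Er-144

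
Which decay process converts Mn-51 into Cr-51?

beta-plus decay or electron capture

ΔA = 51 − 51 = 0; ΔZ = 24 − 25 = -1.
A is unchanged and Z drops by 1 — a proton has become a neutron (β⁺ emission or electron capture).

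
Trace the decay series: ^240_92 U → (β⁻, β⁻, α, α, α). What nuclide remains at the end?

Ra-228

Start: (A, Z) = (240, 92).
After β⁻: (240, 93).
After β⁻: (240, 94).
After α: (236, 92).
After α: (232, 90).
After α: (228, 88).
Z = 88 is radium.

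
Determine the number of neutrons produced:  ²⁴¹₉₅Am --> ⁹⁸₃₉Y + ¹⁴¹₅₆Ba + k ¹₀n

Conserve mass number: 241 = 98 + 141 + k, so k = 241 − 239 = 2.
Check atomic number: 95 = 39 + 56 + 0 = 95. ✓

2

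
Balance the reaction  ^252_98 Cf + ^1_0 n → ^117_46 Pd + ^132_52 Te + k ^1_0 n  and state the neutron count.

4

Conserve mass number: 253 = 117 + 132 + k, so k = 253 − 249 = 4.
Check atomic number: 98 = 46 + 52 + 0 = 98. ✓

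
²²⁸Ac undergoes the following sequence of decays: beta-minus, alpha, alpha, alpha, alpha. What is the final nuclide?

Pb-212

Start: (A, Z) = (228, 89).
After β⁻: (228, 90).
After α: (224, 88).
After α: (220, 86).
After α: (216, 84).
After α: (212, 82).
Z = 82 is lead.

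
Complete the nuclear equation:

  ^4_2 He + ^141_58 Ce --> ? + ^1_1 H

Conserve mass number: 4 + 141 = A + 1, so A = 144.
Conserve atomic number: 2 + 58 = Z + 1, so Z = 59.
Z = 59 is praseodymium, so the species is ^144_59 Pr.

Pr-144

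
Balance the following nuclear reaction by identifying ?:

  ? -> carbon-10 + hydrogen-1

N-11

Conserve mass number: A = 10 + 1, so A = 11.
Conserve atomic number: Z = 6 + 1, so Z = 7.
Z = 7 is nitrogen, so the species is nitrogen-11.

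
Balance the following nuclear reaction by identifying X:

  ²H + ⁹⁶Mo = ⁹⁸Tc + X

gamma ray

Conserve mass number: 2 + 96 = 98 + A, so A = 0.
Conserve atomic number: 1 + 42 = 43 + Z, so Z = 0.
A = 0 and Z = 0 is γ — a gamma ray.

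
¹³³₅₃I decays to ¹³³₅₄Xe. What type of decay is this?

ΔA = 133 − 133 = 0; ΔZ = 54 − 53 = +1.
A is unchanged and Z rises by 1 — a neutron has become a proton (β⁻ decay).

beta-minus decay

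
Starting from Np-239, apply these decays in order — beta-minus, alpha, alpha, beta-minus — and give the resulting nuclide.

Start: (A, Z) = (239, 93).
After β⁻: (239, 94).
After α: (235, 92).
After α: (231, 90).
After β⁻: (231, 91).
Z = 91 is protactinium.

Pa-231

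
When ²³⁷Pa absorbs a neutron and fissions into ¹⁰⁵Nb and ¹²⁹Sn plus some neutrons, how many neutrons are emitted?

Conserve mass number: 238 = 105 + 129 + k, so k = 238 − 234 = 4.
Check atomic number: 91 = 41 + 50 + 0 = 91. ✓

4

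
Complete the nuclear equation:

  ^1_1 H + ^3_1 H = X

Conserve mass number: 1 + 3 = A, so A = 4.
Conserve atomic number: 1 + 1 = Z, so Z = 2.
A = 4 and Z = 2 is ^4_2 He — an alpha particle.

He-4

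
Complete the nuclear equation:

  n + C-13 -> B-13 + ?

Conserve mass number: 1 + 13 = 13 + A, so A = 1.
Conserve atomic number: 0 + 6 = 5 + Z, so Z = 1.
A = 1 and Z = 1 is H-1 — a proton.

proton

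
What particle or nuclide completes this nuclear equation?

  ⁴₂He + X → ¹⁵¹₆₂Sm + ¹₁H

Pm-148

Conserve mass number: 4 + A = 151 + 1, so A = 148.
Conserve atomic number: 2 + Z = 62 + 1, so Z = 61.
Z = 61 is promethium, so the species is ¹⁴⁸₆₁Pm.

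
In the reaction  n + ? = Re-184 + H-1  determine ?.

Os-184

Conserve mass number: 1 + A = 184 + 1, so A = 184.
Conserve atomic number: 0 + Z = 75 + 1, so Z = 76.
Z = 76 is osmium, so the species is Os-184.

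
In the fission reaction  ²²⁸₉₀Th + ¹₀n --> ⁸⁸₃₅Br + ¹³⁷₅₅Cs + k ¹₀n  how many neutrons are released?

Conserve mass number: 229 = 88 + 137 + k, so k = 229 − 225 = 4.
Check atomic number: 90 = 35 + 55 + 0 = 90. ✓

4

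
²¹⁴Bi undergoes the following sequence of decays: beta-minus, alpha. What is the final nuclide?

Pb-210

Start: (A, Z) = (214, 83).
After β⁻: (214, 84).
After α: (210, 82).
Z = 82 is lead.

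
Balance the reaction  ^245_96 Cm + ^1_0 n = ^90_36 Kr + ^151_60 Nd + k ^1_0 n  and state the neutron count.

Conserve mass number: 246 = 90 + 151 + k, so k = 246 − 241 = 5.
Check atomic number: 96 = 36 + 60 + 0 = 96. ✓

5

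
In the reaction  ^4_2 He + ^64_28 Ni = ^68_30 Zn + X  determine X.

Conserve mass number: 4 + 64 = 68 + A, so A = 0.
Conserve atomic number: 2 + 28 = 30 + Z, so Z = 0.
A = 0 and Z = 0 is ^0_0 γ — a gamma ray.

gamma ray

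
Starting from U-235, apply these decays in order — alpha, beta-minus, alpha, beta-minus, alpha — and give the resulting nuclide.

Ra-223

Start: (A, Z) = (235, 92).
After α: (231, 90).
After β⁻: (231, 91).
After α: (227, 89).
After β⁻: (227, 90).
After α: (223, 88).
Z = 88 is radium.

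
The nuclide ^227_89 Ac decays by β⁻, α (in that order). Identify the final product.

Ra-223

Start: (A, Z) = (227, 89).
After β⁻: (227, 90).
After α: (223, 88).
Z = 88 is radium.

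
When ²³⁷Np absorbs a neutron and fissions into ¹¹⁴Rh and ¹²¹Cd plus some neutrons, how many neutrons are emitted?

Conserve mass number: 238 = 114 + 121 + k, so k = 238 − 235 = 3.
Check atomic number: 93 = 45 + 48 + 0 = 93. ✓

3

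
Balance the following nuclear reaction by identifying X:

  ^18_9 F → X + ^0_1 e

O-18

Conserve mass number: 18 = A + 0, so A = 18.
Conserve atomic number: 9 = Z + 1, so Z = 8.
Z = 8 is oxygen, so the species is ^18_8 O.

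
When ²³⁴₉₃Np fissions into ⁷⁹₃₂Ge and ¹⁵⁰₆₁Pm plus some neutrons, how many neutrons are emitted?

Conserve mass number: 234 = 79 + 150 + k, so k = 234 − 229 = 5.
Check atomic number: 93 = 32 + 61 + 0 = 93. ✓

5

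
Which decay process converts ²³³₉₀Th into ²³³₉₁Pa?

ΔA = 233 − 233 = 0; ΔZ = 91 − 90 = +1.
A is unchanged and Z rises by 1 — a neutron has become a proton (β⁻ decay).

beta-minus decay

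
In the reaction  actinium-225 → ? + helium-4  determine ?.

Fr-221

Conserve mass number: 225 = A + 4, so A = 221.
Conserve atomic number: 89 = Z + 2, so Z = 87.
Z = 87 is francium, so the species is francium-221.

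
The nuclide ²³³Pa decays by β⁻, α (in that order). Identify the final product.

Th-229

Start: (A, Z) = (233, 91).
After β⁻: (233, 92).
After α: (229, 90).
Z = 90 is thorium.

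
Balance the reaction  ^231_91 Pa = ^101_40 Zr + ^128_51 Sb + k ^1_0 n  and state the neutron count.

Conserve mass number: 231 = 101 + 128 + k, so k = 231 − 229 = 2.
Check atomic number: 91 = 40 + 51 + 0 = 91. ✓

2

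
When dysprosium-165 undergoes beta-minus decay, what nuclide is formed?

Beta-minus decay: mass number changes by +0, atomic number by +1.
A: 165 = 165; Z: 66 + 1 = 67.
Z = 67 is holmium, so the daughter is holmium-165.

Ho-165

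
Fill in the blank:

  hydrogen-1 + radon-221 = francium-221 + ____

Conserve mass number: 1 + 221 = 221 + A, so A = 1.
Conserve atomic number: 1 + 86 = 87 + Z, so Z = 0.
A = 1 and Z = 0 is neutron — a neutron.

neutron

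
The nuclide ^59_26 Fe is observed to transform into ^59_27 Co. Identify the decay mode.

beta-minus decay

ΔA = 59 − 59 = 0; ΔZ = 27 − 26 = +1.
A is unchanged and Z rises by 1 — a neutron has become a proton (β⁻ decay).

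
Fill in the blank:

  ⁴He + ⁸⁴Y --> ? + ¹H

Conserve mass number: 4 + 84 = A + 1, so A = 87.
Conserve atomic number: 2 + 39 = Z + 1, so Z = 40.
Z = 40 is zirconium, so the species is ⁸⁷Zr.

Zr-87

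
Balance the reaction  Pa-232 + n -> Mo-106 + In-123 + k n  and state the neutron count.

Conserve mass number: 233 = 106 + 123 + k, so k = 233 − 229 = 4.
Check atomic number: 91 = 42 + 49 + 0 = 91. ✓

4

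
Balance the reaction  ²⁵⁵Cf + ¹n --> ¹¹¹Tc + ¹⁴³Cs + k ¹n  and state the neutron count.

2

Conserve mass number: 256 = 111 + 143 + k, so k = 256 − 254 = 2.
Check atomic number: 98 = 43 + 55 + 0 = 98. ✓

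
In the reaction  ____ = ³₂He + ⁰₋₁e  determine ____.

H-3

Conserve mass number: A = 3 + 0, so A = 3.
Conserve atomic number: Z = 2 − 1, so Z = 1.
A = 3 and Z = 1 is ³₁H — a triton.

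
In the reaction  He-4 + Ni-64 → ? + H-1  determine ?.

Conserve mass number: 4 + 64 = A + 1, so A = 67.
Conserve atomic number: 2 + 28 = Z + 1, so Z = 29.
Z = 29 is copper, so the species is Cu-67.

Cu-67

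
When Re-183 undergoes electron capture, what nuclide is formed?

W-183

Electron capture: mass number changes by +0, atomic number by -1.
A: 183 = 183; Z: 75 − 1 = 74.
Z = 74 is tungsten, so the daughter is W-183.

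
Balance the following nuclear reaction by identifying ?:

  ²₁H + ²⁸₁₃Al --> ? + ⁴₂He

Conserve mass number: 2 + 28 = A + 4, so A = 26.
Conserve atomic number: 1 + 13 = Z + 2, so Z = 12.
Z = 12 is magnesium, so the species is ²⁶₁₂Mg.

Mg-26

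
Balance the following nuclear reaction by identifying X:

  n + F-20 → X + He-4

Conserve mass number: 1 + 20 = A + 4, so A = 17.
Conserve atomic number: 0 + 9 = Z + 2, so Z = 7.
Z = 7 is nitrogen, so the species is N-17.

N-17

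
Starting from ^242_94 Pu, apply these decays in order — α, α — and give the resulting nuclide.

Start: (A, Z) = (242, 94).
After α: (238, 92).
After α: (234, 90).
Z = 90 is thorium.

Th-234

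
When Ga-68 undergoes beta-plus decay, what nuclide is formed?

Zn-68

Beta-plus decay: mass number changes by +0, atomic number by -1.
A: 68 = 68; Z: 31 − 1 = 30.
Z = 30 is zinc, so the daughter is Zn-68.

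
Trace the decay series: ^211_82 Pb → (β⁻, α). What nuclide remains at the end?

Start: (A, Z) = (211, 82).
After β⁻: (211, 83).
After α: (207, 81).
Z = 81 is thallium.

Tl-207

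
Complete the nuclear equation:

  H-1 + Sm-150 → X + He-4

Pm-147

Conserve mass number: 1 + 150 = A + 4, so A = 147.
Conserve atomic number: 1 + 62 = Z + 2, so Z = 61.
Z = 61 is promethium, so the species is Pm-147.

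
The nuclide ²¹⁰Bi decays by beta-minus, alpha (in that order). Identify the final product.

Pb-206

Start: (A, Z) = (210, 83).
After β⁻: (210, 84).
After α: (206, 82).
Z = 82 is lead.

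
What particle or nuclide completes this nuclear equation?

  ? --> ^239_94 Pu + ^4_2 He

Cm-243

Conserve mass number: A = 239 + 4, so A = 243.
Conserve atomic number: Z = 94 + 2, so Z = 96.
Z = 96 is curium, so the species is ^243_96 Cm.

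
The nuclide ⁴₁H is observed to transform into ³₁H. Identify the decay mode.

neutron emission

ΔA = 3 − 4 = -1; ΔZ = 1 − 1 = +0.
A drops by 1 with Z unchanged — a neutron was emitted.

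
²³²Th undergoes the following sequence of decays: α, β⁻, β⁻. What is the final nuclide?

Th-228

Start: (A, Z) = (232, 90).
After α: (228, 88).
After β⁻: (228, 89).
After β⁻: (228, 90).
Z = 90 is thorium.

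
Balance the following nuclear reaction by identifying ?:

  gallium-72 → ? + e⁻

Conserve mass number: 72 = A + 0, so A = 72.
Conserve atomic number: 31 = Z − 1, so Z = 32.
Z = 32 is germanium, so the species is germanium-72.

Ge-72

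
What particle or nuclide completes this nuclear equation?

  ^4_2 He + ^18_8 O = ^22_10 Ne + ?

gamma ray

Conserve mass number: 4 + 18 = 22 + A, so A = 0.
Conserve atomic number: 2 + 8 = 10 + Z, so Z = 0.
A = 0 and Z = 0 is ^0_0 γ — a gamma ray.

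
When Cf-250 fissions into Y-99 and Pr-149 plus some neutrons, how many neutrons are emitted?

Conserve mass number: 250 = 99 + 149 + k, so k = 250 − 248 = 2.
Check atomic number: 98 = 39 + 59 + 0 = 98. ✓

2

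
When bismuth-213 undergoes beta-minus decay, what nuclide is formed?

Beta-minus decay: mass number changes by +0, atomic number by +1.
A: 213 = 213; Z: 83 + 1 = 84.
Z = 84 is polonium, so the daughter is polonium-213.

Po-213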